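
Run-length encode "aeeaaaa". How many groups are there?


Input: aeeaaaa
Scanning for consecutive runs:
  Group 1: 'a' x 1 (positions 0-0)
  Group 2: 'e' x 2 (positions 1-2)
  Group 3: 'a' x 4 (positions 3-6)
Total groups: 3

3


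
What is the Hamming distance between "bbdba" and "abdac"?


Comparing "bbdba" and "abdac" position by position:
  Position 0: 'b' vs 'a' => differ
  Position 1: 'b' vs 'b' => same
  Position 2: 'd' vs 'd' => same
  Position 3: 'b' vs 'a' => differ
  Position 4: 'a' vs 'c' => differ
Total differences (Hamming distance): 3

3


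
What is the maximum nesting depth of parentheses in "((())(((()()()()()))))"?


Input: "((())(((()()()()()))))"
Tracking depth:
  Position 0 '(': depth becomes 1
  Position 1 '(': depth becomes 2
  Position 2 '(': depth becomes 3
  Position 3 ')': depth becomes 2
  Position 4 ')': depth becomes 1
  Position 5 '(': depth becomes 2
  Position 6 '(': depth becomes 3
  Position 7 '(': depth becomes 4
  Position 8 '(': depth becomes 5
  Position 9 ')': depth becomes 4
  Position 10 '(': depth becomes 5
  Position 11 ')': depth becomes 4
  Position 12 '(': depth becomes 5
  Position 13 ')': depth becomes 4
  Position 14 '(': depth becomes 5
  Position 15 ')': depth becomes 4
  Position 16 '(': depth becomes 5
  Position 17 ')': depth becomes 4
  Position 18 ')': depth becomes 3
  Position 19 ')': depth becomes 2
  Position 20 ')': depth becomes 1
  Position 21 ')': depth becomes 0
Maximum depth reached: 5

5


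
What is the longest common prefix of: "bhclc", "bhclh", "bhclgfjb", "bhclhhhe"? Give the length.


Words: bhclc, bhclh, bhclgfjb, bhclhhhe
  Position 0: all 'b' => match
  Position 1: all 'h' => match
  Position 2: all 'c' => match
  Position 3: all 'l' => match
  Position 4: ('c', 'h', 'g', 'h') => mismatch, stop
LCP = "bhcl" (length 4)

4


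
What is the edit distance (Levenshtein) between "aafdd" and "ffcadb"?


Computing edit distance: "aafdd" -> "ffcadb"
DP table:
           f    f    c    a    d    b
      0    1    2    3    4    5    6
  a   1    1    2    3    3    4    5
  a   2    2    2    3    3    4    5
  f   3    2    2    3    4    4    5
  d   4    3    3    3    4    4    5
  d   5    4    4    4    4    4    5
Edit distance = dp[5][6] = 5

5


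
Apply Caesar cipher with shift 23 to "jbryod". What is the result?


Caesar cipher: shift "jbryod" by 23
  'j' (pos 9) + 23 = pos 6 = 'g'
  'b' (pos 1) + 23 = pos 24 = 'y'
  'r' (pos 17) + 23 = pos 14 = 'o'
  'y' (pos 24) + 23 = pos 21 = 'v'
  'o' (pos 14) + 23 = pos 11 = 'l'
  'd' (pos 3) + 23 = pos 0 = 'a'
Result: gyovla

gyovla


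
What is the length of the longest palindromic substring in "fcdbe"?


Input: "fcdbe"
Checking substrings for palindromes:
  No multi-char palindromic substrings found
Longest palindromic substring: "f" with length 1

1


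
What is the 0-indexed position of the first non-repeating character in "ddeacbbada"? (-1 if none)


Input: ddeacbbada
Character frequencies:
  'a': 3
  'b': 2
  'c': 1
  'd': 3
  'e': 1
Scanning left to right for freq == 1:
  Position 0 ('d'): freq=3, skip
  Position 1 ('d'): freq=3, skip
  Position 2 ('e'): unique! => answer = 2

2


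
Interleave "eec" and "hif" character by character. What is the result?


Interleaving "eec" and "hif":
  Position 0: 'e' from first, 'h' from second => "eh"
  Position 1: 'e' from first, 'i' from second => "ei"
  Position 2: 'c' from first, 'f' from second => "cf"
Result: eheicf

eheicf


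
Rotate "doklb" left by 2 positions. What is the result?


Input: "doklb", rotate left by 2
First 2 characters: "do"
Remaining characters: "klb"
Concatenate remaining + first: "klb" + "do" = "klbdo"

klbdo


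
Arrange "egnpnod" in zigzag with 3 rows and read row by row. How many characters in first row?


Zigzag "egnpnod" into 3 rows:
Placing characters:
  'e' => row 0
  'g' => row 1
  'n' => row 2
  'p' => row 1
  'n' => row 0
  'o' => row 1
  'd' => row 2
Rows:
  Row 0: "en"
  Row 1: "gpo"
  Row 2: "nd"
First row length: 2

2


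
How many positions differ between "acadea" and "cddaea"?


Comparing "acadea" and "cddaea" position by position:
  Position 0: 'a' vs 'c' => DIFFER
  Position 1: 'c' vs 'd' => DIFFER
  Position 2: 'a' vs 'd' => DIFFER
  Position 3: 'd' vs 'a' => DIFFER
  Position 4: 'e' vs 'e' => same
  Position 5: 'a' vs 'a' => same
Positions that differ: 4

4


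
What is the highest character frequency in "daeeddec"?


Input: daeeddec
Character counts:
  'a': 1
  'c': 1
  'd': 3
  'e': 3
Maximum frequency: 3

3


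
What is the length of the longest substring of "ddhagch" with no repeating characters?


Input: "ddhagch"
Sliding window (track last position of each char):
  Position 0 ('d'): window [0,0] length 1 -- new best
  Position 1 ('d'): repeat (last at 0), move window start to 1
  Position 1 ('d'): window [1,1] length 1
  Position 2 ('h'): window [1,2] length 2 -- new best
  Position 3 ('a'): window [1,3] length 3 -- new best
  Position 4 ('g'): window [1,4] length 4 -- new best
  Position 5 ('c'): window [1,5] length 5 -- new best
  Position 6 ('h'): repeat (last at 2), move window start to 3
  Position 6 ('h'): window [3,6] length 4
Longest substring with no repeats: "dhagc" with length 5

5


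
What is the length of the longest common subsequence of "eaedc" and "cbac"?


LCS of "eaedc" and "cbac"
DP table:
           c    b    a    c
      0    0    0    0    0
  e   0    0    0    0    0
  a   0    0    0    1    1
  e   0    0    0    1    1
  d   0    0    0    1    1
  c   0    1    1    1    2
LCS length = dp[5][4] = 2

2


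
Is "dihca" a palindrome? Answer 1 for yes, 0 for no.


Input: dihca
Reversed: achid
  Compare pos 0 ('d') with pos 4 ('a'): MISMATCH
  Compare pos 1 ('i') with pos 3 ('c'): MISMATCH
Result: not a palindrome

0


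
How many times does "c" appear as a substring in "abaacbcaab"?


Searching for "c" in "abaacbcaab"
Scanning each position:
  Position 0: "a" => no
  Position 1: "b" => no
  Position 2: "a" => no
  Position 3: "a" => no
  Position 4: "c" => MATCH
  Position 5: "b" => no
  Position 6: "c" => MATCH
  Position 7: "a" => no
  Position 8: "a" => no
  Position 9: "b" => no
Total occurrences: 2

2


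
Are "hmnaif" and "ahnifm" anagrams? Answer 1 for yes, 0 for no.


Strings: "hmnaif", "ahnifm"
Sorted first:  afhimn
Sorted second: afhimn
Sorted forms match => anagrams

1


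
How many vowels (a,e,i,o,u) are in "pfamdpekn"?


Input: pfamdpekn
Checking each character:
  'p' at position 0: consonant
  'f' at position 1: consonant
  'a' at position 2: vowel (running total: 1)
  'm' at position 3: consonant
  'd' at position 4: consonant
  'p' at position 5: consonant
  'e' at position 6: vowel (running total: 2)
  'k' at position 7: consonant
  'n' at position 8: consonant
Total vowels: 2

2


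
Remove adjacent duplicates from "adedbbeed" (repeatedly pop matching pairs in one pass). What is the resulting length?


Input: adedbbeed
Stack-based adjacent duplicate removal:
  Read 'a': push. Stack: a
  Read 'd': push. Stack: ad
  Read 'e': push. Stack: ade
  Read 'd': push. Stack: aded
  Read 'b': push. Stack: adedb
  Read 'b': matches stack top 'b' => pop. Stack: aded
  Read 'e': push. Stack: adede
  Read 'e': matches stack top 'e' => pop. Stack: aded
  Read 'd': matches stack top 'd' => pop. Stack: ade
Final stack: "ade" (length 3)

3


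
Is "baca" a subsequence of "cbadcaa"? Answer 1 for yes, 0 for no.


Check if "baca" is a subsequence of "cbadcaa"
Greedy scan:
  Position 0 ('c'): no match needed
  Position 1 ('b'): matches sub[0] = 'b'
  Position 2 ('a'): matches sub[1] = 'a'
  Position 3 ('d'): no match needed
  Position 4 ('c'): matches sub[2] = 'c'
  Position 5 ('a'): matches sub[3] = 'a'
  Position 6 ('a'): no match needed
All 4 characters matched => is a subsequence

1


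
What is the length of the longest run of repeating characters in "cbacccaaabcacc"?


Input: "cbacccaaabcacc"
Scanning for longest run:
  Position 1 ('b'): new char, reset run to 1
  Position 2 ('a'): new char, reset run to 1
  Position 3 ('c'): new char, reset run to 1
  Position 4 ('c'): continues run of 'c', length=2
  Position 5 ('c'): continues run of 'c', length=3
  Position 6 ('a'): new char, reset run to 1
  Position 7 ('a'): continues run of 'a', length=2
  Position 8 ('a'): continues run of 'a', length=3
  Position 9 ('b'): new char, reset run to 1
  Position 10 ('c'): new char, reset run to 1
  Position 11 ('a'): new char, reset run to 1
  Position 12 ('c'): new char, reset run to 1
  Position 13 ('c'): continues run of 'c', length=2
Longest run: 'c' with length 3

3


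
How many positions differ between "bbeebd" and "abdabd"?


Comparing "bbeebd" and "abdabd" position by position:
  Position 0: 'b' vs 'a' => DIFFER
  Position 1: 'b' vs 'b' => same
  Position 2: 'e' vs 'd' => DIFFER
  Position 3: 'e' vs 'a' => DIFFER
  Position 4: 'b' vs 'b' => same
  Position 5: 'd' vs 'd' => same
Positions that differ: 3

3


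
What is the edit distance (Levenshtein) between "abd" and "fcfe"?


Computing edit distance: "abd" -> "fcfe"
DP table:
           f    c    f    e
      0    1    2    3    4
  a   1    1    2    3    4
  b   2    2    2    3    4
  d   3    3    3    3    4
Edit distance = dp[3][4] = 4

4


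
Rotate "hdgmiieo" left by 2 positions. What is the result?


Input: "hdgmiieo", rotate left by 2
First 2 characters: "hd"
Remaining characters: "gmiieo"
Concatenate remaining + first: "gmiieo" + "hd" = "gmiieohd"

gmiieohd


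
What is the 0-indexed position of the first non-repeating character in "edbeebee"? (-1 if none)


Input: edbeebee
Character frequencies:
  'b': 2
  'd': 1
  'e': 5
Scanning left to right for freq == 1:
  Position 0 ('e'): freq=5, skip
  Position 1 ('d'): unique! => answer = 1

1


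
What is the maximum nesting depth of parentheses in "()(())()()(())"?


Input: "()(())()()(())"
Tracking depth:
  Position 0 '(': depth becomes 1
  Position 1 ')': depth becomes 0
  Position 2 '(': depth becomes 1
  Position 3 '(': depth becomes 2
  Position 4 ')': depth becomes 1
  Position 5 ')': depth becomes 0
  Position 6 '(': depth becomes 1
  Position 7 ')': depth becomes 0
  Position 8 '(': depth becomes 1
  Position 9 ')': depth becomes 0
  Position 10 '(': depth becomes 1
  Position 11 '(': depth becomes 2
  Position 12 ')': depth becomes 1
  Position 13 ')': depth becomes 0
Maximum depth reached: 2

2


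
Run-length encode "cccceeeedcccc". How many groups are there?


Input: cccceeeedcccc
Scanning for consecutive runs:
  Group 1: 'c' x 4 (positions 0-3)
  Group 2: 'e' x 4 (positions 4-7)
  Group 3: 'd' x 1 (positions 8-8)
  Group 4: 'c' x 4 (positions 9-12)
Total groups: 4

4


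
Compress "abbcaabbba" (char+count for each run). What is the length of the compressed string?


Input: abbcaabbba
Runs:
  'a' x 1 => "a1"
  'b' x 2 => "b2"
  'c' x 1 => "c1"
  'a' x 2 => "a2"
  'b' x 3 => "b3"
  'a' x 1 => "a1"
Compressed: "a1b2c1a2b3a1"
Compressed length: 12

12


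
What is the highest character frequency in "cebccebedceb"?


Input: cebccebedceb
Character counts:
  'b': 3
  'c': 4
  'd': 1
  'e': 4
Maximum frequency: 4

4


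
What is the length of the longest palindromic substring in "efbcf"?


Input: "efbcf"
Checking substrings for palindromes:
  No multi-char palindromic substrings found
Longest palindromic substring: "e" with length 1

1


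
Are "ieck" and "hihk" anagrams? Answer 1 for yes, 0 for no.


Strings: "ieck", "hihk"
Sorted first:  ceik
Sorted second: hhik
Differ at position 0: 'c' vs 'h' => not anagrams

0


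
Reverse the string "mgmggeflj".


Input: mgmggeflj
Reading characters right to left:
  Position 8: 'j'
  Position 7: 'l'
  Position 6: 'f'
  Position 5: 'e'
  Position 4: 'g'
  Position 3: 'g'
  Position 2: 'm'
  Position 1: 'g'
  Position 0: 'm'
Reversed: jlfeggmgm

jlfeggmgm


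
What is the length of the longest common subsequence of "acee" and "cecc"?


LCS of "acee" and "cecc"
DP table:
           c    e    c    c
      0    0    0    0    0
  a   0    0    0    0    0
  c   0    1    1    1    1
  e   0    1    2    2    2
  e   0    1    2    2    2
LCS length = dp[4][4] = 2

2


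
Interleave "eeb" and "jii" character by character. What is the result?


Interleaving "eeb" and "jii":
  Position 0: 'e' from first, 'j' from second => "ej"
  Position 1: 'e' from first, 'i' from second => "ei"
  Position 2: 'b' from first, 'i' from second => "bi"
Result: ejeibi

ejeibi


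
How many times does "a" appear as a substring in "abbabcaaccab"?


Searching for "a" in "abbabcaaccab"
Scanning each position:
  Position 0: "a" => MATCH
  Position 1: "b" => no
  Position 2: "b" => no
  Position 3: "a" => MATCH
  Position 4: "b" => no
  Position 5: "c" => no
  Position 6: "a" => MATCH
  Position 7: "a" => MATCH
  Position 8: "c" => no
  Position 9: "c" => no
  Position 10: "a" => MATCH
  Position 11: "b" => no
Total occurrences: 5

5


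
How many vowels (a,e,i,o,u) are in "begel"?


Input: begel
Checking each character:
  'b' at position 0: consonant
  'e' at position 1: vowel (running total: 1)
  'g' at position 2: consonant
  'e' at position 3: vowel (running total: 2)
  'l' at position 4: consonant
Total vowels: 2

2


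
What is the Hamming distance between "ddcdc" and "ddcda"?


Comparing "ddcdc" and "ddcda" position by position:
  Position 0: 'd' vs 'd' => same
  Position 1: 'd' vs 'd' => same
  Position 2: 'c' vs 'c' => same
  Position 3: 'd' vs 'd' => same
  Position 4: 'c' vs 'a' => differ
Total differences (Hamming distance): 1

1


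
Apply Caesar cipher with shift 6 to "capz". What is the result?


Caesar cipher: shift "capz" by 6
  'c' (pos 2) + 6 = pos 8 = 'i'
  'a' (pos 0) + 6 = pos 6 = 'g'
  'p' (pos 15) + 6 = pos 21 = 'v'
  'z' (pos 25) + 6 = pos 5 = 'f'
Result: igvf

igvf


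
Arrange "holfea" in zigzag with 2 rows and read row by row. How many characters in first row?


Zigzag "holfea" into 2 rows:
Placing characters:
  'h' => row 0
  'o' => row 1
  'l' => row 0
  'f' => row 1
  'e' => row 0
  'a' => row 1
Rows:
  Row 0: "hle"
  Row 1: "ofa"
First row length: 3

3


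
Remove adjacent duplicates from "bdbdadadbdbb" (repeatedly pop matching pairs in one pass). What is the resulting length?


Input: bdbdadadbdbb
Stack-based adjacent duplicate removal:
  Read 'b': push. Stack: b
  Read 'd': push. Stack: bd
  Read 'b': push. Stack: bdb
  Read 'd': push. Stack: bdbd
  Read 'a': push. Stack: bdbda
  Read 'd': push. Stack: bdbdad
  Read 'a': push. Stack: bdbdada
  Read 'd': push. Stack: bdbdadad
  Read 'b': push. Stack: bdbdadadb
  Read 'd': push. Stack: bdbdadadbd
  Read 'b': push. Stack: bdbdadadbdb
  Read 'b': matches stack top 'b' => pop. Stack: bdbdadadbd
Final stack: "bdbdadadbd" (length 10)

10


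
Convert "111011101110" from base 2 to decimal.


Input: "111011101110" in base 2
Positional expansion:
  Digit '1' (value 1) x 2^11 = 2048
  Digit '1' (value 1) x 2^10 = 1024
  Digit '1' (value 1) x 2^9 = 512
  Digit '0' (value 0) x 2^8 = 0
  Digit '1' (value 1) x 2^7 = 128
  Digit '1' (value 1) x 2^6 = 64
  Digit '1' (value 1) x 2^5 = 32
  Digit '0' (value 0) x 2^4 = 0
  Digit '1' (value 1) x 2^3 = 8
  Digit '1' (value 1) x 2^2 = 4
  Digit '1' (value 1) x 2^1 = 2
  Digit '0' (value 0) x 2^0 = 0
Sum = 3822

3822


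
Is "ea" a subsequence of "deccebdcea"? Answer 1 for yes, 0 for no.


Check if "ea" is a subsequence of "deccebdcea"
Greedy scan:
  Position 0 ('d'): no match needed
  Position 1 ('e'): matches sub[0] = 'e'
  Position 2 ('c'): no match needed
  Position 3 ('c'): no match needed
  Position 4 ('e'): no match needed
  Position 5 ('b'): no match needed
  Position 6 ('d'): no match needed
  Position 7 ('c'): no match needed
  Position 8 ('e'): no match needed
  Position 9 ('a'): matches sub[1] = 'a'
All 2 characters matched => is a subsequence

1


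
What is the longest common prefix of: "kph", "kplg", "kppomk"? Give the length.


Words: kph, kplg, kppomk
  Position 0: all 'k' => match
  Position 1: all 'p' => match
  Position 2: ('h', 'l', 'p') => mismatch, stop
LCP = "kp" (length 2)

2


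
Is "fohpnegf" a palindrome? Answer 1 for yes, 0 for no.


Input: fohpnegf
Reversed: fgenphof
  Compare pos 0 ('f') with pos 7 ('f'): match
  Compare pos 1 ('o') with pos 6 ('g'): MISMATCH
  Compare pos 2 ('h') with pos 5 ('e'): MISMATCH
  Compare pos 3 ('p') with pos 4 ('n'): MISMATCH
Result: not a palindrome

0


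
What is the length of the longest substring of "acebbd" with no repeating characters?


Input: "acebbd"
Sliding window (track last position of each char):
  Position 0 ('a'): window [0,0] length 1 -- new best
  Position 1 ('c'): window [0,1] length 2 -- new best
  Position 2 ('e'): window [0,2] length 3 -- new best
  Position 3 ('b'): window [0,3] length 4 -- new best
  Position 4 ('b'): repeat (last at 3), move window start to 4
  Position 4 ('b'): window [4,4] length 1
  Position 5 ('d'): window [4,5] length 2
Longest substring with no repeats: "aceb" with length 4

4


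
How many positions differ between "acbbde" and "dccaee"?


Comparing "acbbde" and "dccaee" position by position:
  Position 0: 'a' vs 'd' => DIFFER
  Position 1: 'c' vs 'c' => same
  Position 2: 'b' vs 'c' => DIFFER
  Position 3: 'b' vs 'a' => DIFFER
  Position 4: 'd' vs 'e' => DIFFER
  Position 5: 'e' vs 'e' => same
Positions that differ: 4

4


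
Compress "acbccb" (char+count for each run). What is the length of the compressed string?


Input: acbccb
Runs:
  'a' x 1 => "a1"
  'c' x 1 => "c1"
  'b' x 1 => "b1"
  'c' x 2 => "c2"
  'b' x 1 => "b1"
Compressed: "a1c1b1c2b1"
Compressed length: 10

10


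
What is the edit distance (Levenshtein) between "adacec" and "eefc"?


Computing edit distance: "adacec" -> "eefc"
DP table:
           e    e    f    c
      0    1    2    3    4
  a   1    1    2    3    4
  d   2    2    2    3    4
  a   3    3    3    3    4
  c   4    4    4    4    3
  e   5    4    4    5    4
  c   6    5    5    5    5
Edit distance = dp[6][4] = 5

5


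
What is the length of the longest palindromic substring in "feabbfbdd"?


Input: "feabbfbdd"
Checking substrings for palindromes:
  [4:7] "bfb" (len 3) => palindrome
  [3:5] "bb" (len 2) => palindrome
  [7:9] "dd" (len 2) => palindrome
Longest palindromic substring: "bfb" with length 3

3


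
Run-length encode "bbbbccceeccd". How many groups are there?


Input: bbbbccceeccd
Scanning for consecutive runs:
  Group 1: 'b' x 4 (positions 0-3)
  Group 2: 'c' x 3 (positions 4-6)
  Group 3: 'e' x 2 (positions 7-8)
  Group 4: 'c' x 2 (positions 9-10)
  Group 5: 'd' x 1 (positions 11-11)
Total groups: 5

5


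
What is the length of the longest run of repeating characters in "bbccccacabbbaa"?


Input: "bbccccacabbbaa"
Scanning for longest run:
  Position 1 ('b'): continues run of 'b', length=2
  Position 2 ('c'): new char, reset run to 1
  Position 3 ('c'): continues run of 'c', length=2
  Position 4 ('c'): continues run of 'c', length=3
  Position 5 ('c'): continues run of 'c', length=4
  Position 6 ('a'): new char, reset run to 1
  Position 7 ('c'): new char, reset run to 1
  Position 8 ('a'): new char, reset run to 1
  Position 9 ('b'): new char, reset run to 1
  Position 10 ('b'): continues run of 'b', length=2
  Position 11 ('b'): continues run of 'b', length=3
  Position 12 ('a'): new char, reset run to 1
  Position 13 ('a'): continues run of 'a', length=2
Longest run: 'c' with length 4

4


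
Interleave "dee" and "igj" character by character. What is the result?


Interleaving "dee" and "igj":
  Position 0: 'd' from first, 'i' from second => "di"
  Position 1: 'e' from first, 'g' from second => "eg"
  Position 2: 'e' from first, 'j' from second => "ej"
Result: diegej

diegej


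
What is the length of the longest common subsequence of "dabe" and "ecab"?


LCS of "dabe" and "ecab"
DP table:
           e    c    a    b
      0    0    0    0    0
  d   0    0    0    0    0
  a   0    0    0    1    1
  b   0    0    0    1    2
  e   0    1    1    1    2
LCS length = dp[4][4] = 2

2


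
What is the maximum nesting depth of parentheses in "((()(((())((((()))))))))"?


Input: "((()(((())((((()))))))))"
Tracking depth:
  Position 0 '(': depth becomes 1
  Position 1 '(': depth becomes 2
  Position 2 '(': depth becomes 3
  Position 3 ')': depth becomes 2
  Position 4 '(': depth becomes 3
  Position 5 '(': depth becomes 4
  Position 6 '(': depth becomes 5
  Position 7 '(': depth becomes 6
  Position 8 ')': depth becomes 5
  Position 9 ')': depth becomes 4
  Position 10 '(': depth becomes 5
  Position 11 '(': depth becomes 6
  Position 12 '(': depth becomes 7
  Position 13 '(': depth becomes 8
  Position 14 '(': depth becomes 9
  Position 15 ')': depth becomes 8
  Position 16 ')': depth becomes 7
  Position 17 ')': depth becomes 6
  Position 18 ')': depth becomes 5
  Position 19 ')': depth becomes 4
  Position 20 ')': depth becomes 3
  Position 21 ')': depth becomes 2
  Position 22 ')': depth becomes 1
  Position 23 ')': depth becomes 0
Maximum depth reached: 9

9


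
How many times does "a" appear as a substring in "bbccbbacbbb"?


Searching for "a" in "bbccbbacbbb"
Scanning each position:
  Position 0: "b" => no
  Position 1: "b" => no
  Position 2: "c" => no
  Position 3: "c" => no
  Position 4: "b" => no
  Position 5: "b" => no
  Position 6: "a" => MATCH
  Position 7: "c" => no
  Position 8: "b" => no
  Position 9: "b" => no
  Position 10: "b" => no
Total occurrences: 1

1


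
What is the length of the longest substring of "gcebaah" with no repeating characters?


Input: "gcebaah"
Sliding window (track last position of each char):
  Position 0 ('g'): window [0,0] length 1 -- new best
  Position 1 ('c'): window [0,1] length 2 -- new best
  Position 2 ('e'): window [0,2] length 3 -- new best
  Position 3 ('b'): window [0,3] length 4 -- new best
  Position 4 ('a'): window [0,4] length 5 -- new best
  Position 5 ('a'): repeat (last at 4), move window start to 5
  Position 5 ('a'): window [5,5] length 1
  Position 6 ('h'): window [5,6] length 2
Longest substring with no repeats: "gceba" with length 5

5


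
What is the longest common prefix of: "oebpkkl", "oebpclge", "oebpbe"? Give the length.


Words: oebpkkl, oebpclge, oebpbe
  Position 0: all 'o' => match
  Position 1: all 'e' => match
  Position 2: all 'b' => match
  Position 3: all 'p' => match
  Position 4: ('k', 'c', 'b') => mismatch, stop
LCP = "oebp" (length 4)

4


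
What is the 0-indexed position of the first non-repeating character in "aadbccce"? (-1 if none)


Input: aadbccce
Character frequencies:
  'a': 2
  'b': 1
  'c': 3
  'd': 1
  'e': 1
Scanning left to right for freq == 1:
  Position 0 ('a'): freq=2, skip
  Position 1 ('a'): freq=2, skip
  Position 2 ('d'): unique! => answer = 2

2


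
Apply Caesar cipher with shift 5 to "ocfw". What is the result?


Caesar cipher: shift "ocfw" by 5
  'o' (pos 14) + 5 = pos 19 = 't'
  'c' (pos 2) + 5 = pos 7 = 'h'
  'f' (pos 5) + 5 = pos 10 = 'k'
  'w' (pos 22) + 5 = pos 1 = 'b'
Result: thkb

thkb


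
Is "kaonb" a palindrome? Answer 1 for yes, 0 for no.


Input: kaonb
Reversed: bnoak
  Compare pos 0 ('k') with pos 4 ('b'): MISMATCH
  Compare pos 1 ('a') with pos 3 ('n'): MISMATCH
Result: not a palindrome

0


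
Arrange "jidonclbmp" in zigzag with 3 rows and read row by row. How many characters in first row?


Zigzag "jidonclbmp" into 3 rows:
Placing characters:
  'j' => row 0
  'i' => row 1
  'd' => row 2
  'o' => row 1
  'n' => row 0
  'c' => row 1
  'l' => row 2
  'b' => row 1
  'm' => row 0
  'p' => row 1
Rows:
  Row 0: "jnm"
  Row 1: "iocbp"
  Row 2: "dl"
First row length: 3

3


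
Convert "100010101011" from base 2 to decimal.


Input: "100010101011" in base 2
Positional expansion:
  Digit '1' (value 1) x 2^11 = 2048
  Digit '0' (value 0) x 2^10 = 0
  Digit '0' (value 0) x 2^9 = 0
  Digit '0' (value 0) x 2^8 = 0
  Digit '1' (value 1) x 2^7 = 128
  Digit '0' (value 0) x 2^6 = 0
  Digit '1' (value 1) x 2^5 = 32
  Digit '0' (value 0) x 2^4 = 0
  Digit '1' (value 1) x 2^3 = 8
  Digit '0' (value 0) x 2^2 = 0
  Digit '1' (value 1) x 2^1 = 2
  Digit '1' (value 1) x 2^0 = 1
Sum = 2219

2219


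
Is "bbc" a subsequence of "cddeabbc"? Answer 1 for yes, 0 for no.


Check if "bbc" is a subsequence of "cddeabbc"
Greedy scan:
  Position 0 ('c'): no match needed
  Position 1 ('d'): no match needed
  Position 2 ('d'): no match needed
  Position 3 ('e'): no match needed
  Position 4 ('a'): no match needed
  Position 5 ('b'): matches sub[0] = 'b'
  Position 6 ('b'): matches sub[1] = 'b'
  Position 7 ('c'): matches sub[2] = 'c'
All 3 characters matched => is a subsequence

1


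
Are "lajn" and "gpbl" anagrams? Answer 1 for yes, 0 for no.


Strings: "lajn", "gpbl"
Sorted first:  ajln
Sorted second: bglp
Differ at position 0: 'a' vs 'b' => not anagrams

0


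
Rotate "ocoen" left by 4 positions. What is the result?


Input: "ocoen", rotate left by 4
First 4 characters: "ocoe"
Remaining characters: "n"
Concatenate remaining + first: "n" + "ocoe" = "nocoe"

nocoe


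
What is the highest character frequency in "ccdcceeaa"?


Input: ccdcceeaa
Character counts:
  'a': 2
  'c': 4
  'd': 1
  'e': 2
Maximum frequency: 4

4


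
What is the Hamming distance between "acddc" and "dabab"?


Comparing "acddc" and "dabab" position by position:
  Position 0: 'a' vs 'd' => differ
  Position 1: 'c' vs 'a' => differ
  Position 2: 'd' vs 'b' => differ
  Position 3: 'd' vs 'a' => differ
  Position 4: 'c' vs 'b' => differ
Total differences (Hamming distance): 5

5


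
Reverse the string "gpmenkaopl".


Input: gpmenkaopl
Reading characters right to left:
  Position 9: 'l'
  Position 8: 'p'
  Position 7: 'o'
  Position 6: 'a'
  Position 5: 'k'
  Position 4: 'n'
  Position 3: 'e'
  Position 2: 'm'
  Position 1: 'p'
  Position 0: 'g'
Reversed: lpoaknempg

lpoaknempg


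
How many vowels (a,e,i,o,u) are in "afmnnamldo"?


Input: afmnnamldo
Checking each character:
  'a' at position 0: vowel (running total: 1)
  'f' at position 1: consonant
  'm' at position 2: consonant
  'n' at position 3: consonant
  'n' at position 4: consonant
  'a' at position 5: vowel (running total: 2)
  'm' at position 6: consonant
  'l' at position 7: consonant
  'd' at position 8: consonant
  'o' at position 9: vowel (running total: 3)
Total vowels: 3

3


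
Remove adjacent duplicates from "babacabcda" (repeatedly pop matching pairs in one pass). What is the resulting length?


Input: babacabcda
Stack-based adjacent duplicate removal:
  Read 'b': push. Stack: b
  Read 'a': push. Stack: ba
  Read 'b': push. Stack: bab
  Read 'a': push. Stack: baba
  Read 'c': push. Stack: babac
  Read 'a': push. Stack: babaca
  Read 'b': push. Stack: babacab
  Read 'c': push. Stack: babacabc
  Read 'd': push. Stack: babacabcd
  Read 'a': push. Stack: babacabcda
Final stack: "babacabcda" (length 10)

10


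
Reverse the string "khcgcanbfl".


Input: khcgcanbfl
Reading characters right to left:
  Position 9: 'l'
  Position 8: 'f'
  Position 7: 'b'
  Position 6: 'n'
  Position 5: 'a'
  Position 4: 'c'
  Position 3: 'g'
  Position 2: 'c'
  Position 1: 'h'
  Position 0: 'k'
Reversed: lfbnacgchk

lfbnacgchk


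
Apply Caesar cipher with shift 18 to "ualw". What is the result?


Caesar cipher: shift "ualw" by 18
  'u' (pos 20) + 18 = pos 12 = 'm'
  'a' (pos 0) + 18 = pos 18 = 's'
  'l' (pos 11) + 18 = pos 3 = 'd'
  'w' (pos 22) + 18 = pos 14 = 'o'
Result: msdo

msdo


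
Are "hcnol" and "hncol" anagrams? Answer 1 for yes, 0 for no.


Strings: "hcnol", "hncol"
Sorted first:  chlno
Sorted second: chlno
Sorted forms match => anagrams

1


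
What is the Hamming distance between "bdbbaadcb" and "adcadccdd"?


Comparing "bdbbaadcb" and "adcadccdd" position by position:
  Position 0: 'b' vs 'a' => differ
  Position 1: 'd' vs 'd' => same
  Position 2: 'b' vs 'c' => differ
  Position 3: 'b' vs 'a' => differ
  Position 4: 'a' vs 'd' => differ
  Position 5: 'a' vs 'c' => differ
  Position 6: 'd' vs 'c' => differ
  Position 7: 'c' vs 'd' => differ
  Position 8: 'b' vs 'd' => differ
Total differences (Hamming distance): 8

8


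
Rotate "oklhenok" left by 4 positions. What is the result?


Input: "oklhenok", rotate left by 4
First 4 characters: "oklh"
Remaining characters: "enok"
Concatenate remaining + first: "enok" + "oklh" = "enokoklh"

enokoklh


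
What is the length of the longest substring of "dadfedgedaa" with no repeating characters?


Input: "dadfedgedaa"
Sliding window (track last position of each char):
  Position 0 ('d'): window [0,0] length 1 -- new best
  Position 1 ('a'): window [0,1] length 2 -- new best
  Position 2 ('d'): repeat (last at 0), move window start to 1
  Position 2 ('d'): window [1,2] length 2
  Position 3 ('f'): window [1,3] length 3 -- new best
  Position 4 ('e'): window [1,4] length 4 -- new best
  Position 5 ('d'): repeat (last at 2), move window start to 3
  Position 5 ('d'): window [3,5] length 3
  Position 6 ('g'): window [3,6] length 4
  Position 7 ('e'): repeat (last at 4), move window start to 5
  Position 7 ('e'): window [5,7] length 3
  Position 8 ('d'): repeat (last at 5), move window start to 6
  Position 8 ('d'): window [6,8] length 3
  Position 9 ('a'): window [6,9] length 4
  Position 10 ('a'): repeat (last at 9), move window start to 10
  Position 10 ('a'): window [10,10] length 1
Longest substring with no repeats: "adfe" with length 4

4


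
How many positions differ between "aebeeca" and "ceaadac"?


Comparing "aebeeca" and "ceaadac" position by position:
  Position 0: 'a' vs 'c' => DIFFER
  Position 1: 'e' vs 'e' => same
  Position 2: 'b' vs 'a' => DIFFER
  Position 3: 'e' vs 'a' => DIFFER
  Position 4: 'e' vs 'd' => DIFFER
  Position 5: 'c' vs 'a' => DIFFER
  Position 6: 'a' vs 'c' => DIFFER
Positions that differ: 6

6


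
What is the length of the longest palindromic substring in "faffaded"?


Input: "faffaded"
Checking substrings for palindromes:
  [1:5] "affa" (len 4) => palindrome
  [0:3] "faf" (len 3) => palindrome
  [5:8] "ded" (len 3) => palindrome
  [2:4] "ff" (len 2) => palindrome
Longest palindromic substring: "affa" with length 4

4


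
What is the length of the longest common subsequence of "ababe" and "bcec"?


LCS of "ababe" and "bcec"
DP table:
           b    c    e    c
      0    0    0    0    0
  a   0    0    0    0    0
  b   0    1    1    1    1
  a   0    1    1    1    1
  b   0    1    1    1    1
  e   0    1    1    2    2
LCS length = dp[5][4] = 2

2


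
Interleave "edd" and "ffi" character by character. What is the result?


Interleaving "edd" and "ffi":
  Position 0: 'e' from first, 'f' from second => "ef"
  Position 1: 'd' from first, 'f' from second => "df"
  Position 2: 'd' from first, 'i' from second => "di"
Result: efdfdi

efdfdi


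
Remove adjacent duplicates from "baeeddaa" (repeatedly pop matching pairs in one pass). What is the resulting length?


Input: baeeddaa
Stack-based adjacent duplicate removal:
  Read 'b': push. Stack: b
  Read 'a': push. Stack: ba
  Read 'e': push. Stack: bae
  Read 'e': matches stack top 'e' => pop. Stack: ba
  Read 'd': push. Stack: bad
  Read 'd': matches stack top 'd' => pop. Stack: ba
  Read 'a': matches stack top 'a' => pop. Stack: b
  Read 'a': push. Stack: ba
Final stack: "ba" (length 2)

2


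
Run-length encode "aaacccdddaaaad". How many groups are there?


Input: aaacccdddaaaad
Scanning for consecutive runs:
  Group 1: 'a' x 3 (positions 0-2)
  Group 2: 'c' x 3 (positions 3-5)
  Group 3: 'd' x 3 (positions 6-8)
  Group 4: 'a' x 4 (positions 9-12)
  Group 5: 'd' x 1 (positions 13-13)
Total groups: 5

5


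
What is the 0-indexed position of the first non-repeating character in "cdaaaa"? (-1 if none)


Input: cdaaaa
Character frequencies:
  'a': 4
  'c': 1
  'd': 1
Scanning left to right for freq == 1:
  Position 0 ('c'): unique! => answer = 0

0


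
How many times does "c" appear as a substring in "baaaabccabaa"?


Searching for "c" in "baaaabccabaa"
Scanning each position:
  Position 0: "b" => no
  Position 1: "a" => no
  Position 2: "a" => no
  Position 3: "a" => no
  Position 4: "a" => no
  Position 5: "b" => no
  Position 6: "c" => MATCH
  Position 7: "c" => MATCH
  Position 8: "a" => no
  Position 9: "b" => no
  Position 10: "a" => no
  Position 11: "a" => no
Total occurrences: 2

2


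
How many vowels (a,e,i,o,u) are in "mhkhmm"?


Input: mhkhmm
Checking each character:
  'm' at position 0: consonant
  'h' at position 1: consonant
  'k' at position 2: consonant
  'h' at position 3: consonant
  'm' at position 4: consonant
  'm' at position 5: consonant
Total vowels: 0

0


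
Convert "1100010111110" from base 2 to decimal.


Input: "1100010111110" in base 2
Positional expansion:
  Digit '1' (value 1) x 2^12 = 4096
  Digit '1' (value 1) x 2^11 = 2048
  Digit '0' (value 0) x 2^10 = 0
  Digit '0' (value 0) x 2^9 = 0
  Digit '0' (value 0) x 2^8 = 0
  Digit '1' (value 1) x 2^7 = 128
  Digit '0' (value 0) x 2^6 = 0
  Digit '1' (value 1) x 2^5 = 32
  Digit '1' (value 1) x 2^4 = 16
  Digit '1' (value 1) x 2^3 = 8
  Digit '1' (value 1) x 2^2 = 4
  Digit '1' (value 1) x 2^1 = 2
  Digit '0' (value 0) x 2^0 = 0
Sum = 6334

6334


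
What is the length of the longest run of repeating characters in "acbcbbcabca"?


Input: "acbcbbcabca"
Scanning for longest run:
  Position 1 ('c'): new char, reset run to 1
  Position 2 ('b'): new char, reset run to 1
  Position 3 ('c'): new char, reset run to 1
  Position 4 ('b'): new char, reset run to 1
  Position 5 ('b'): continues run of 'b', length=2
  Position 6 ('c'): new char, reset run to 1
  Position 7 ('a'): new char, reset run to 1
  Position 8 ('b'): new char, reset run to 1
  Position 9 ('c'): new char, reset run to 1
  Position 10 ('a'): new char, reset run to 1
Longest run: 'b' with length 2

2


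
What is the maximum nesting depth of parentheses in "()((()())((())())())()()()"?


Input: "()((()())((())())())()()()"
Tracking depth:
  Position 0 '(': depth becomes 1
  Position 1 ')': depth becomes 0
  Position 2 '(': depth becomes 1
  Position 3 '(': depth becomes 2
  Position 4 '(': depth becomes 3
  Position 5 ')': depth becomes 2
  Position 6 '(': depth becomes 3
  Position 7 ')': depth becomes 2
  Position 8 ')': depth becomes 1
  Position 9 '(': depth becomes 2
  Position 10 '(': depth becomes 3
  Position 11 '(': depth becomes 4
  Position 12 ')': depth becomes 3
  Position 13 ')': depth becomes 2
  Position 14 '(': depth becomes 3
  Position 15 ')': depth becomes 2
  Position 16 ')': depth becomes 1
  Position 17 '(': depth becomes 2
  Position 18 ')': depth becomes 1
  Position 19 ')': depth becomes 0
  Position 20 '(': depth becomes 1
  Position 21 ')': depth becomes 0
  Position 22 '(': depth becomes 1
  Position 23 ')': depth becomes 0
  Position 24 '(': depth becomes 1
  Position 25 ')': depth becomes 0
Maximum depth reached: 4

4


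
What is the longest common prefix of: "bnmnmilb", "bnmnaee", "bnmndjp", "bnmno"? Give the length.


Words: bnmnmilb, bnmnaee, bnmndjp, bnmno
  Position 0: all 'b' => match
  Position 1: all 'n' => match
  Position 2: all 'm' => match
  Position 3: all 'n' => match
  Position 4: ('m', 'a', 'd', 'o') => mismatch, stop
LCP = "bnmn" (length 4)

4


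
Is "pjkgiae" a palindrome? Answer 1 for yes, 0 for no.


Input: pjkgiae
Reversed: eaigkjp
  Compare pos 0 ('p') with pos 6 ('e'): MISMATCH
  Compare pos 1 ('j') with pos 5 ('a'): MISMATCH
  Compare pos 2 ('k') with pos 4 ('i'): MISMATCH
Result: not a palindrome

0


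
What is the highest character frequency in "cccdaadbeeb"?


Input: cccdaadbeeb
Character counts:
  'a': 2
  'b': 2
  'c': 3
  'd': 2
  'e': 2
Maximum frequency: 3

3


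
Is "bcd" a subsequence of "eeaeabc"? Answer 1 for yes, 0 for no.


Check if "bcd" is a subsequence of "eeaeabc"
Greedy scan:
  Position 0 ('e'): no match needed
  Position 1 ('e'): no match needed
  Position 2 ('a'): no match needed
  Position 3 ('e'): no match needed
  Position 4 ('a'): no match needed
  Position 5 ('b'): matches sub[0] = 'b'
  Position 6 ('c'): matches sub[1] = 'c'
Only matched 2/3 characters => not a subsequence

0


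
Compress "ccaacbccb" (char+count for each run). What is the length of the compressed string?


Input: ccaacbccb
Runs:
  'c' x 2 => "c2"
  'a' x 2 => "a2"
  'c' x 1 => "c1"
  'b' x 1 => "b1"
  'c' x 2 => "c2"
  'b' x 1 => "b1"
Compressed: "c2a2c1b1c2b1"
Compressed length: 12

12


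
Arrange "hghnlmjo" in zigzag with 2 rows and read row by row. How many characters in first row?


Zigzag "hghnlmjo" into 2 rows:
Placing characters:
  'h' => row 0
  'g' => row 1
  'h' => row 0
  'n' => row 1
  'l' => row 0
  'm' => row 1
  'j' => row 0
  'o' => row 1
Rows:
  Row 0: "hhlj"
  Row 1: "gnmo"
First row length: 4

4


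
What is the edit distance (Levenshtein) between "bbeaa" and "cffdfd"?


Computing edit distance: "bbeaa" -> "cffdfd"
DP table:
           c    f    f    d    f    d
      0    1    2    3    4    5    6
  b   1    1    2    3    4    5    6
  b   2    2    2    3    4    5    6
  e   3    3    3    3    4    5    6
  a   4    4    4    4    4    5    6
  a   5    5    5    5    5    5    6
Edit distance = dp[5][6] = 6

6


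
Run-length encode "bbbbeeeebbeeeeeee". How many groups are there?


Input: bbbbeeeebbeeeeeee
Scanning for consecutive runs:
  Group 1: 'b' x 4 (positions 0-3)
  Group 2: 'e' x 4 (positions 4-7)
  Group 3: 'b' x 2 (positions 8-9)
  Group 4: 'e' x 7 (positions 10-16)
Total groups: 4

4


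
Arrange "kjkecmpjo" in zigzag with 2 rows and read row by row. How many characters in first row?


Zigzag "kjkecmpjo" into 2 rows:
Placing characters:
  'k' => row 0
  'j' => row 1
  'k' => row 0
  'e' => row 1
  'c' => row 0
  'm' => row 1
  'p' => row 0
  'j' => row 1
  'o' => row 0
Rows:
  Row 0: "kkcpo"
  Row 1: "jemj"
First row length: 5

5


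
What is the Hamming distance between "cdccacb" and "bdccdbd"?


Comparing "cdccacb" and "bdccdbd" position by position:
  Position 0: 'c' vs 'b' => differ
  Position 1: 'd' vs 'd' => same
  Position 2: 'c' vs 'c' => same
  Position 3: 'c' vs 'c' => same
  Position 4: 'a' vs 'd' => differ
  Position 5: 'c' vs 'b' => differ
  Position 6: 'b' vs 'd' => differ
Total differences (Hamming distance): 4

4


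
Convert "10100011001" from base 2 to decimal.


Input: "10100011001" in base 2
Positional expansion:
  Digit '1' (value 1) x 2^10 = 1024
  Digit '0' (value 0) x 2^9 = 0
  Digit '1' (value 1) x 2^8 = 256
  Digit '0' (value 0) x 2^7 = 0
  Digit '0' (value 0) x 2^6 = 0
  Digit '0' (value 0) x 2^5 = 0
  Digit '1' (value 1) x 2^4 = 16
  Digit '1' (value 1) x 2^3 = 8
  Digit '0' (value 0) x 2^2 = 0
  Digit '0' (value 0) x 2^1 = 0
  Digit '1' (value 1) x 2^0 = 1
Sum = 1305

1305


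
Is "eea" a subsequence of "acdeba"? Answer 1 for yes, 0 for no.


Check if "eea" is a subsequence of "acdeba"
Greedy scan:
  Position 0 ('a'): no match needed
  Position 1 ('c'): no match needed
  Position 2 ('d'): no match needed
  Position 3 ('e'): matches sub[0] = 'e'
  Position 4 ('b'): no match needed
  Position 5 ('a'): no match needed
Only matched 1/3 characters => not a subsequence

0


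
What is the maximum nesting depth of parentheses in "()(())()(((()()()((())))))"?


Input: "()(())()(((()()()((())))))"
Tracking depth:
  Position 0 '(': depth becomes 1
  Position 1 ')': depth becomes 0
  Position 2 '(': depth becomes 1
  Position 3 '(': depth becomes 2
  Position 4 ')': depth becomes 1
  Position 5 ')': depth becomes 0
  Position 6 '(': depth becomes 1
  Position 7 ')': depth becomes 0
  Position 8 '(': depth becomes 1
  Position 9 '(': depth becomes 2
  Position 10 '(': depth becomes 3
  Position 11 '(': depth becomes 4
  Position 12 ')': depth becomes 3
  Position 13 '(': depth becomes 4
  Position 14 ')': depth becomes 3
  Position 15 '(': depth becomes 4
  Position 16 ')': depth becomes 3
  Position 17 '(': depth becomes 4
  Position 18 '(': depth becomes 5
  Position 19 '(': depth becomes 6
  Position 20 ')': depth becomes 5
  Position 21 ')': depth becomes 4
  Position 22 ')': depth becomes 3
  Position 23 ')': depth becomes 2
  Position 24 ')': depth becomes 1
  Position 25 ')': depth becomes 0
Maximum depth reached: 6

6
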